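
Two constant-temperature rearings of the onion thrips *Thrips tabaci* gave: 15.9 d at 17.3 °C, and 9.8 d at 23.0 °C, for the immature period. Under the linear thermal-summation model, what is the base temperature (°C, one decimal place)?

Under the model K = D·(T − T_b), so D₁·(T₁ − T_b) = D₂·(T₂ − T_b).
15.9·(17.3 − T_b) = 9.8·(23.0 − T_b)
T_b = (15.9·17.3 − 9.8·23.0) / (15.9 − 9.8) = 49.67 / 6.1 = 8.143 °C ≈ 8.1 °C.

8.1 °C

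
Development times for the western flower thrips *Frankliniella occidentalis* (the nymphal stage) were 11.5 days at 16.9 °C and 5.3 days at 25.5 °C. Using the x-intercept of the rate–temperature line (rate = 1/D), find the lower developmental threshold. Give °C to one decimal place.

Under the model K = D·(T − T_b), so D₁·(T₁ − T_b) = D₂·(T₂ − T_b).
11.5·(16.9 − T_b) = 5.3·(25.5 − T_b)
T_b = (11.5·16.9 − 5.3·25.5) / (11.5 − 5.3) = 59.20 / 6.2 = 9.548 °C ≈ 9.5 °C.

9.5 °C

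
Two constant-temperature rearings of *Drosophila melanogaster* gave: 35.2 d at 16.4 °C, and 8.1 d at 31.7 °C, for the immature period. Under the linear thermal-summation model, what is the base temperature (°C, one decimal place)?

11.8 °C

Equal thermal constants: D₁(T₁ − T_b) = D₂(T₂ − T_b).
35.2·(16.4 − T_b) = 8.1·(31.7 − T_b)
T_b = (35.2·16.4 − 8.1·31.7) / (35.2 − 8.1) = 320.51 / 27.1 = 11.827 °C ≈ 11.8 °C.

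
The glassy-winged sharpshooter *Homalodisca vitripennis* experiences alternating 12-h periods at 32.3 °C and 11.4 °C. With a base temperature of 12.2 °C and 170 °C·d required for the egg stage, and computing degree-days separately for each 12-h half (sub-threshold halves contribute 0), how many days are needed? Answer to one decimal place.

16.9 days

Day half: max(0, 32.3 − 12.2) × 0.5 = 20.1 × 0.5 = 10.05 DD.
Night half: max(0, 11.4 − 12.2) × 0.5 = 0.0 × 0.5 = 0.00 DD.
Per 24 h: 10.05 DD/day.
Duration = 170 / 10.05 = 16.915 ≈ 16.9 days.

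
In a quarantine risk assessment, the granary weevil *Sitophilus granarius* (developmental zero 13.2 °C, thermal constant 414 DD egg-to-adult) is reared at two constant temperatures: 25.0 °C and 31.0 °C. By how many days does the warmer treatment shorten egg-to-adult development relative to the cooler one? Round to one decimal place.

11.8 days

At 25.0 °C: 414 / (25.0 − 13.2) = 414 / 11.8 = 35.085 d.
At 31.0 °C: 414 / (31.0 − 13.2) = 414 / 17.8 = 23.258 d.
Difference = |35.085 − 23.258| = 11.826 ≈ 11.8 days.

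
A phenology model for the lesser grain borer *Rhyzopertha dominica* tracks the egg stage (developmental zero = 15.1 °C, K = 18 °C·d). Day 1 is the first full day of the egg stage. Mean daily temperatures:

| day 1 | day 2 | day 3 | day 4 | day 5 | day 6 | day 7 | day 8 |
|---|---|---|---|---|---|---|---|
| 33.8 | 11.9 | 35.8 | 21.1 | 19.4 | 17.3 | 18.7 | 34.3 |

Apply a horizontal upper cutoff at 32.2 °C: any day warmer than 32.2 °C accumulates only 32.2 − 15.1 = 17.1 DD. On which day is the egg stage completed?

day 3

Daily DD above 15.1 °C (capped at 17.1): 17.1, 0.0, 17.1, 6.0, 4.3, 2.2, 3.6, 17.1.
Cumulative: 17.1, 17.1, 34.2, 40.2, 44.5, 46.7, 50.3, 67.4.
The total first reaches 18 DD on day 3.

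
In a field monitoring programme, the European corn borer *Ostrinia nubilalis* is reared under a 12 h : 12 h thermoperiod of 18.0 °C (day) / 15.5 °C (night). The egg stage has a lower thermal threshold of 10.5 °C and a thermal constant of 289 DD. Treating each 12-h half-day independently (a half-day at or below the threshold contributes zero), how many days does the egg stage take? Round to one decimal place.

Day half: max(0, 18.0 − 10.5) × 0.5 = 7.5 × 0.5 = 3.75 DD.
Night half: max(0, 15.5 − 10.5) × 0.5 = 5.0 × 0.5 = 2.50 DD.
Per 24 h: 6.25 DD/day.
Duration = 289 / 6.25 = 46.240 ≈ 46.2 days.

46.2 days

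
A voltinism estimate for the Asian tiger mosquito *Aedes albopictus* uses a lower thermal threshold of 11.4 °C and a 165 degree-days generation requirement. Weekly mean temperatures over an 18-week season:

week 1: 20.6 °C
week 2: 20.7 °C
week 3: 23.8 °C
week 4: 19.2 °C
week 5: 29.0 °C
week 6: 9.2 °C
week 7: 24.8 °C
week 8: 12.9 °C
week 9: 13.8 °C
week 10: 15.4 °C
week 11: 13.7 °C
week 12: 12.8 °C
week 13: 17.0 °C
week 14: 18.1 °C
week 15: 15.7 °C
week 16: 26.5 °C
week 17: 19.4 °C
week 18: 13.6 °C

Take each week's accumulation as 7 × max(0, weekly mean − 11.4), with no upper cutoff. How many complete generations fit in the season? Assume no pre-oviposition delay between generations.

Weekly DD (7 × max(0, T̄ − 11.4)): 64.4, 65.1, 86.8, 54.6, 123.2, 0.0, 93.8, 10.5, 16.8, 28.0, 16.1, 9.8, 39.2, 46.9, 30.1, 105.7, 56.0, 15.4.
Season total = 862.4 DD.
Complete generations = ⌊862.4 / 165⌋ = 5.

5 generations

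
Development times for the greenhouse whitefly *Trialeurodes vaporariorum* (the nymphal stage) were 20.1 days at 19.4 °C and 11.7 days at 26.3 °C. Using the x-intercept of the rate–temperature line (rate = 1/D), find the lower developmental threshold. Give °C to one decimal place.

9.8 °C

Linear rate model ⇒ the product D·(T − T_b) is constant across temperatures.
20.1·(19.4 − T_b) = 11.7·(26.3 − T_b)
T_b = (20.1·19.4 − 11.7·26.3) / (20.1 − 11.7) = 82.23 / 8.4 = 9.789 °C ≈ 9.8 °C.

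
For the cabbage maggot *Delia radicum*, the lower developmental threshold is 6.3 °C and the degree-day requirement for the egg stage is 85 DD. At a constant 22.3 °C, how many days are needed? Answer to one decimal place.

Daily accumulation = 22.3 − 6.3 = 16.0 DD/day.
Duration = 85 / 16.0 = 5.312 ≈ 5.3 days.

5.3 days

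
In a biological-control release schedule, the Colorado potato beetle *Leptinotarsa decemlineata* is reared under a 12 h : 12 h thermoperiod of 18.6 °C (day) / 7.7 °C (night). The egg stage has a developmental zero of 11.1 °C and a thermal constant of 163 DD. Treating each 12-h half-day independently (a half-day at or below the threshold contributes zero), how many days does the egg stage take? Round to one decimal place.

43.5 days

Day half: max(0, 18.6 − 11.1) × 0.5 = 7.5 × 0.5 = 3.75 DD.
Night half: max(0, 7.7 − 11.1) × 0.5 = 0.0 × 0.5 = 0.00 DD.
Per 24 h: 3.75 DD/day.
Duration = 163 / 3.75 = 43.467 ≈ 43.5 days.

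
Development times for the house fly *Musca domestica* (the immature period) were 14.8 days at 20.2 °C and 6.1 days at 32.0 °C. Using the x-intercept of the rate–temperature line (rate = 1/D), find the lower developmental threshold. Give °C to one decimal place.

Linear rate model ⇒ the product D·(T − T_b) is constant across temperatures.
14.8·(20.2 − T_b) = 6.1·(32.0 − T_b)
T_b = (14.8·20.2 − 6.1·32.0) / (14.8 − 6.1) = 103.76 / 8.7 = 11.926 °C ≈ 11.9 °C.

11.9 °C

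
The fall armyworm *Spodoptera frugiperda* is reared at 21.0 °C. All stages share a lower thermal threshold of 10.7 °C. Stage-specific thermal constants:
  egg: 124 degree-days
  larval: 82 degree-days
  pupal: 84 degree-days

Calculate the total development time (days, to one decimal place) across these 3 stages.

Daily accumulation at 21.0 °C = 21.0 − 10.7 = 10.3 DD/day.
Total K = 124 + 82 + 84 = 290 DD.
Total duration = 290 / 10.3 = 28.155 ≈ 28.2 days.

28.2 days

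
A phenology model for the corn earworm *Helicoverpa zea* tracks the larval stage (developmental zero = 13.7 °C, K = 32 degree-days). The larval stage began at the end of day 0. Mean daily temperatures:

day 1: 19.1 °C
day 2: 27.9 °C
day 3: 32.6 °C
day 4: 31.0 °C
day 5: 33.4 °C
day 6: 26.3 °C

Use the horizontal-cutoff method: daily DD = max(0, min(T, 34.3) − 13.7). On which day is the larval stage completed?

day 3

Daily DD above 13.7 °C (capped at 20.6): 5.4, 14.2, 18.9, 17.3, 19.7, 12.6.
Cumulative: 5.4, 19.6, 38.5, 55.8, 75.5, 88.1.
The total first reaches 32 DD on day 3.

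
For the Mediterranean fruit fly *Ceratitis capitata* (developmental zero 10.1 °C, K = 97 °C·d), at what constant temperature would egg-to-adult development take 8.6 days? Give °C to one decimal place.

21.4 °C

Required daily accumulation = 97 / 8.6 = 11.279 DD/day.
T = T_base + 11.279 = 10.1 + 11.279 = 21.379 ≈ 21.4 °C.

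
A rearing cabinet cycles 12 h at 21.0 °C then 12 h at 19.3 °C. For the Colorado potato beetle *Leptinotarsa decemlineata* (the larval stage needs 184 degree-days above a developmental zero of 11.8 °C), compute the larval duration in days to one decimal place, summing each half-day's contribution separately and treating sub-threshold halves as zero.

22.0 days

Day half: max(0, 21.0 − 11.8) × 0.5 = 9.2 × 0.5 = 4.60 DD.
Night half: max(0, 19.3 − 11.8) × 0.5 = 7.5 × 0.5 = 3.75 DD.
Per 24 h: 8.35 DD/day.
Duration = 184 / 8.35 = 22.036 ≈ 22.0 days.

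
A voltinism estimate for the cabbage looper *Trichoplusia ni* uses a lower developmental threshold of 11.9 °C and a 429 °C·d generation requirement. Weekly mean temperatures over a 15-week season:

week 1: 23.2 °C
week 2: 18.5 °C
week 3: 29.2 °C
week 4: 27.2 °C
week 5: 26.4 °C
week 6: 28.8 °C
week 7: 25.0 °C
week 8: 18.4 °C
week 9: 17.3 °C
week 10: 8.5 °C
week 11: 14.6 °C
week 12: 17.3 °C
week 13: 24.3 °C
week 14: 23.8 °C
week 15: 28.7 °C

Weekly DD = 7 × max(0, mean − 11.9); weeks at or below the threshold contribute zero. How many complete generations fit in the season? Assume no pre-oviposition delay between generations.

2 generations

Weekly DD (7 × max(0, T̄ − 11.9)): 79.1, 46.2, 121.1, 107.1, 101.5, 118.3, 91.7, 45.5, 37.8, 0.0, 18.9, 37.8, 86.8, 83.3, 117.6.
Season total = 1092.7 DD.
Complete generations = ⌊1092.7 / 429⌋ = 2.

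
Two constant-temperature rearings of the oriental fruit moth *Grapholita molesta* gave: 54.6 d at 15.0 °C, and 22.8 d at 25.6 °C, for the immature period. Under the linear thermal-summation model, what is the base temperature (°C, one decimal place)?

7.4 °C

Under the model K = D·(T − T_b), so D₁·(T₁ − T_b) = D₂·(T₂ − T_b).
54.6·(15.0 − T_b) = 22.8·(25.6 − T_b)
T_b = (54.6·15.0 − 22.8·25.6) / (54.6 − 22.8) = 235.32 / 31.8 = 7.400 °C ≈ 7.4 °C.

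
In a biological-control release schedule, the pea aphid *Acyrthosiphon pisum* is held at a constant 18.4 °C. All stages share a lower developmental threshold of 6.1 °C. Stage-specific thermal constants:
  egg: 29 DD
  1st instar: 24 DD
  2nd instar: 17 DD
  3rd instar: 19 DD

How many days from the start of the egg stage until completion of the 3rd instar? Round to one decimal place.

7.2 days

Daily accumulation at 18.4 °C = 18.4 − 6.1 = 12.3 DD/day.
Total K = 29 + 24 + 17 + 19 = 89 DD.
Total duration = 89 / 12.3 = 7.236 ≈ 7.2 days.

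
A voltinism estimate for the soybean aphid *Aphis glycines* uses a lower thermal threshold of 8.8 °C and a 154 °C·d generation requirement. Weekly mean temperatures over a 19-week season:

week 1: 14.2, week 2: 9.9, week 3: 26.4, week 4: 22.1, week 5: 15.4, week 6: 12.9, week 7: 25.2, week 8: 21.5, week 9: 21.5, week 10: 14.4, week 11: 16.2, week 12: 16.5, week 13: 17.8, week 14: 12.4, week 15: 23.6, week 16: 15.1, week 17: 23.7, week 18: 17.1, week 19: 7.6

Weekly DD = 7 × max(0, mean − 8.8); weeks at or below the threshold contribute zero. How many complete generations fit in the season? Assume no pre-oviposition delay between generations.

Weekly DD (7 × max(0, T̄ − 8.8)): 37.8, 7.7, 123.2, 93.1, 46.2, 28.7, 114.8, 88.9, 88.9, 39.2, 51.8, 53.9, 63.0, 25.2, 103.6, 44.1, 104.3, 58.1, 0.0.
Season total = 1172.5 DD.
Complete generations = ⌊1172.5 / 154⌋ = 7.

7 generations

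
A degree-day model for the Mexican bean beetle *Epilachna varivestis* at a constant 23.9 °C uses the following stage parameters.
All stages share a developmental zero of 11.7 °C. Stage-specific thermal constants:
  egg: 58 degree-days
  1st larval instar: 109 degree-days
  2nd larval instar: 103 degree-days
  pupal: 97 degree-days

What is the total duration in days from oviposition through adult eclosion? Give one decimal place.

30.1 days

Daily accumulation at 23.9 °C = 23.9 − 11.7 = 12.2 DD/day.
Total K = 58 + 109 + 103 + 97 = 367 DD.
Total duration = 367 / 12.2 = 30.082 ≈ 30.1 days.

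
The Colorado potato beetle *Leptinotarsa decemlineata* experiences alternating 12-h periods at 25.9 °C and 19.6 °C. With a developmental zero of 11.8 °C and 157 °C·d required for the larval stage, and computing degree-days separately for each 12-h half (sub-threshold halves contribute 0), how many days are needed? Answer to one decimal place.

14.3 days

Day half: max(0, 25.9 − 11.8) × 0.5 = 14.1 × 0.5 = 7.05 DD.
Night half: max(0, 19.6 − 11.8) × 0.5 = 7.8 × 0.5 = 3.90 DD.
Per 24 h: 10.95 DD/day.
Duration = 157 / 10.95 = 14.338 ≈ 14.3 days.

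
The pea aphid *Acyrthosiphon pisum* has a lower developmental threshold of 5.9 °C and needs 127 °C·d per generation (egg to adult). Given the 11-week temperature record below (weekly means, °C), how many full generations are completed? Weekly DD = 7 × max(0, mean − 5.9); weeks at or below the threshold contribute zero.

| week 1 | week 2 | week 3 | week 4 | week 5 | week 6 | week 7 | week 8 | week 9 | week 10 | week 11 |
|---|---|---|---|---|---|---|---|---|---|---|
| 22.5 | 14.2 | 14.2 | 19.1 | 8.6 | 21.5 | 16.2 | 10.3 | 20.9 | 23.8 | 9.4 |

Weekly DD (7 × max(0, T̄ − 5.9)): 116.2, 58.1, 58.1, 92.4, 18.9, 109.2, 72.1, 30.8, 105.0, 125.3, 24.5.
Season total = 810.6 DD.
Complete generations = ⌊810.6 / 127⌋ = 6.

6 generations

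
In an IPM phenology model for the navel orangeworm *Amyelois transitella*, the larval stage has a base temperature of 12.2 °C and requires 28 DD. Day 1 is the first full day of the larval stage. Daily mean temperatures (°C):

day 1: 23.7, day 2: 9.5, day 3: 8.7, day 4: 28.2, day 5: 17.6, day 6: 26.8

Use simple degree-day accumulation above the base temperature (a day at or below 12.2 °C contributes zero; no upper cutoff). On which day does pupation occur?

day 5

Daily DD above 12.2 °C: 11.5, 0.0, 0.0, 16.0, 5.4, 14.6.
Cumulative: 11.5, 11.5, 11.5, 27.5, 32.9, 47.5.
The total first reaches 28 DD on day 5.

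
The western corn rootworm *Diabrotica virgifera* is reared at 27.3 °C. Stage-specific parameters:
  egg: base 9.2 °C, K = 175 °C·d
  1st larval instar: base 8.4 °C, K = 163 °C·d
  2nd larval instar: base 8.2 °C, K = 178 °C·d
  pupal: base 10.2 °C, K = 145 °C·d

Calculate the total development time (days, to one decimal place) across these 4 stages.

36.1 days

egg: 175 / (27.3 − 9.2) = 175 / 18.1 = 9.669 d.
1st larval instar: 163 / (27.3 − 8.4) = 163 / 18.9 = 8.624 d.
2nd larval instar: 178 / (27.3 − 8.2) = 178 / 19.1 = 9.319 d.
pupal: 145 / (27.3 − 10.2) = 145 / 17.1 = 8.480 d.
Sum = 36.092 ≈ 36.1 days.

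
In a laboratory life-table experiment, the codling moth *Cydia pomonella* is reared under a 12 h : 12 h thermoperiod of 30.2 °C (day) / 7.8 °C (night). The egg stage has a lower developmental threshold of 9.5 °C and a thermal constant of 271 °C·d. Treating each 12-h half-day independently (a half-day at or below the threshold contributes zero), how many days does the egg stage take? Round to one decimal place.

Day half: max(0, 30.2 − 9.5) × 0.5 = 20.7 × 0.5 = 10.35 DD.
Night half: max(0, 7.8 − 9.5) × 0.5 = 0.0 × 0.5 = 0.00 DD.
Per 24 h: 10.35 DD/day.
Duration = 271 / 10.35 = 26.184 ≈ 26.2 days.

26.2 days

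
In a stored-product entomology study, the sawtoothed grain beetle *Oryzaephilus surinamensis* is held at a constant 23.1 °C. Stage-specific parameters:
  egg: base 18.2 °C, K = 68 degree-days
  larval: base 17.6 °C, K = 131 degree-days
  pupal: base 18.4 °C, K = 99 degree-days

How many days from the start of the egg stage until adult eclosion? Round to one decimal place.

58.8 days

egg: 68 / (23.1 − 18.2) = 68 / 4.9 = 13.878 d.
larval: 131 / (23.1 − 17.6) = 131 / 5.5 = 23.818 d.
pupal: 99 / (23.1 − 18.4) = 99 / 4.7 = 21.064 d.
Sum = 58.760 ≈ 58.8 days.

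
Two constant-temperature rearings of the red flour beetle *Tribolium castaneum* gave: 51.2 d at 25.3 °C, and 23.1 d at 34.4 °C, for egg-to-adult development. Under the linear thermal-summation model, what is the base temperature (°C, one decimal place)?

Under the model K = D·(T − T_b), so D₁·(T₁ − T_b) = D₂·(T₂ − T_b).
51.2·(25.3 − T_b) = 23.1·(34.4 − T_b)
T_b = (51.2·25.3 − 23.1·34.4) / (51.2 − 23.1) = 500.72 / 28.1 = 17.819 °C ≈ 17.8 °C.

17.8 °C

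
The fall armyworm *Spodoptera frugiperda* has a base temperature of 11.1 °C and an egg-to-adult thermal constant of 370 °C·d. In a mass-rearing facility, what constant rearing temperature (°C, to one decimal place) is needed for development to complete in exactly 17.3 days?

Required daily accumulation = 370 / 17.3 = 21.387 DD/day.
T = T_base + 21.387 = 11.1 + 21.387 = 32.487 ≈ 32.5 °C.

32.5 °C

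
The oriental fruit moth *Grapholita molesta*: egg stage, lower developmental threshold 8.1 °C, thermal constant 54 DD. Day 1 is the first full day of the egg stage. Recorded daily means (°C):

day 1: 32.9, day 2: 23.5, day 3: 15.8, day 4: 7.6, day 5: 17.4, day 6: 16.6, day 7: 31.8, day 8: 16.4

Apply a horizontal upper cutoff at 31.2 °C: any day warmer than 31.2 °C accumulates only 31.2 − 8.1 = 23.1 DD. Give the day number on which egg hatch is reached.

day 5

Daily DD above 8.1 °C (capped at 23.1): 23.1, 15.4, 7.7, 0.0, 9.3, 8.5, 23.1, 8.3.
Cumulative: 23.1, 38.5, 46.2, 46.2, 55.5, 64.0, 87.1, 95.4.
The total first reaches 54 DD on day 5.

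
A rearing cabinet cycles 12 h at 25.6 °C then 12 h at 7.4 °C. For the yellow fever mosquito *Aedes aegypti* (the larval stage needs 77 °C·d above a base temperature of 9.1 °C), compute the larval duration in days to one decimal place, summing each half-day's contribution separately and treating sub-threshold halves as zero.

Day half: max(0, 25.6 − 9.1) × 0.5 = 16.5 × 0.5 = 8.25 DD.
Night half: max(0, 7.4 − 9.1) × 0.5 = 0.0 × 0.5 = 0.00 DD.
Per 24 h: 8.25 DD/day.
Duration = 77 / 8.25 = 9.333 ≈ 9.3 days.

9.3 days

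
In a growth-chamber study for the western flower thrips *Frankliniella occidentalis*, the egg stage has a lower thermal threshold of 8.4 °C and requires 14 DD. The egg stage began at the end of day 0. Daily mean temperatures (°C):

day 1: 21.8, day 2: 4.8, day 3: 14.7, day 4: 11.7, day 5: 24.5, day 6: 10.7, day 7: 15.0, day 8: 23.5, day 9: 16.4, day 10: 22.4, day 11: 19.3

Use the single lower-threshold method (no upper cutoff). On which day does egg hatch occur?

Daily DD above 8.4 °C: 13.4, 0.0, 6.3, 3.3, 16.1, 2.3, 6.6, 15.1, 8.0, 14.0, 10.9.
Cumulative: 13.4, 13.4, 19.7, 23.0, 39.1, 41.4, 48.0, 63.1, 71.1, 85.1, 96.0.
The total first reaches 14 DD on day 3.

day 3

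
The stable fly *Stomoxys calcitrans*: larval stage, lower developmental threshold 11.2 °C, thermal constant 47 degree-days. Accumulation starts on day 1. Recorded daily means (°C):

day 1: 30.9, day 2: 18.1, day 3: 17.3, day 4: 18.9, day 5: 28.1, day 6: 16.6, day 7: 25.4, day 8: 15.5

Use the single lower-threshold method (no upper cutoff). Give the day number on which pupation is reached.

day 5

Daily DD above 11.2 °C: 19.7, 6.9, 6.1, 7.7, 16.9, 5.4, 14.2, 4.3.
Cumulative: 19.7, 26.6, 32.7, 40.4, 57.3, 62.7, 76.9, 81.2.
The total first reaches 47 DD on day 5.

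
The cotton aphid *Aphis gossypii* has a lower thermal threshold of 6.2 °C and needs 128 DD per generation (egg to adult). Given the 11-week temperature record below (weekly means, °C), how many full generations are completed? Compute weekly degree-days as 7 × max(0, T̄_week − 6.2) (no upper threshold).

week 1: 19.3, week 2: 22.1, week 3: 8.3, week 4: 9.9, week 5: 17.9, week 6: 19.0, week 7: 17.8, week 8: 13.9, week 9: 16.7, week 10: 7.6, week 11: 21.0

5 generations

Weekly DD (7 × max(0, T̄ − 6.2)): 91.7, 111.3, 14.7, 25.9, 81.9, 89.6, 81.2, 53.9, 73.5, 9.8, 103.6.
Season total = 737.1 DD.
Complete generations = ⌊737.1 / 128⌋ = 5.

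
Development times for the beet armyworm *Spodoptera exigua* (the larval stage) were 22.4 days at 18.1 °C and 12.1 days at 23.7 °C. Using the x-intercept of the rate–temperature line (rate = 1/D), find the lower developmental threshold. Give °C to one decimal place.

11.5 °C

Linear rate model ⇒ the product D·(T − T_b) is constant across temperatures.
22.4·(18.1 − T_b) = 12.1·(23.7 − T_b)
T_b = (22.4·18.1 − 12.1·23.7) / (22.4 − 12.1) = 118.67 / 10.3 = 11.521 °C ≈ 11.5 °C.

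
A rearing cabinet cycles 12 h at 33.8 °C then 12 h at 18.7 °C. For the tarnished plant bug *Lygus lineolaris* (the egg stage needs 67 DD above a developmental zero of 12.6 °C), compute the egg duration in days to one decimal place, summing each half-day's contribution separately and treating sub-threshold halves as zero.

Day half: max(0, 33.8 − 12.6) × 0.5 = 21.2 × 0.5 = 10.60 DD.
Night half: max(0, 18.7 − 12.6) × 0.5 = 6.1 × 0.5 = 3.05 DD.
Per 24 h: 13.65 DD/day.
Duration = 67 / 13.65 = 4.908 ≈ 4.9 days.

4.9 days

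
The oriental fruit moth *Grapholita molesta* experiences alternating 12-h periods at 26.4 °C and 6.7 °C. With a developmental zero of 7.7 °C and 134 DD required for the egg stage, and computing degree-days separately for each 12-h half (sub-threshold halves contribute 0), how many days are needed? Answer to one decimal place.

14.3 days

Day half: max(0, 26.4 − 7.7) × 0.5 = 18.7 × 0.5 = 9.35 DD.
Night half: max(0, 6.7 − 7.7) × 0.5 = 0.0 × 0.5 = 0.00 DD.
Per 24 h: 9.35 DD/day.
Duration = 134 / 9.35 = 14.332 ≈ 14.3 days.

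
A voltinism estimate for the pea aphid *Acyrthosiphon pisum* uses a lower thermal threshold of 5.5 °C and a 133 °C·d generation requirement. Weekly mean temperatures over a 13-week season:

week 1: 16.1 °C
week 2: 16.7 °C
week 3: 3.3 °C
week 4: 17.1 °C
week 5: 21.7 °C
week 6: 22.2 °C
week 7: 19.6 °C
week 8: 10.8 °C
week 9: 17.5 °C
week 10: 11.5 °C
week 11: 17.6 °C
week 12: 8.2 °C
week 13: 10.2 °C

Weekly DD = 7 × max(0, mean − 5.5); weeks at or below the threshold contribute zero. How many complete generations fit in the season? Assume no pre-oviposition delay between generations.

6 generations

Weekly DD (7 × max(0, T̄ − 5.5)): 74.2, 78.4, 0.0, 81.2, 113.4, 116.9, 98.7, 37.1, 84.0, 42.0, 84.7, 18.9, 32.9.
Season total = 862.4 DD.
Complete generations = ⌊862.4 / 133⌋ = 6.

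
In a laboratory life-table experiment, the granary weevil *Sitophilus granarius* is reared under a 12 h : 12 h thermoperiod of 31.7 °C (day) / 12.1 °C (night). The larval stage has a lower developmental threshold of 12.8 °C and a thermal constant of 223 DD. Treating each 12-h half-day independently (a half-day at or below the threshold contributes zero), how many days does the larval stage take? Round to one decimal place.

Day half: max(0, 31.7 − 12.8) × 0.5 = 18.9 × 0.5 = 9.45 DD.
Night half: max(0, 12.1 − 12.8) × 0.5 = 0.0 × 0.5 = 0.00 DD.
Per 24 h: 9.45 DD/day.
Duration = 223 / 9.45 = 23.598 ≈ 23.6 days.

23.6 days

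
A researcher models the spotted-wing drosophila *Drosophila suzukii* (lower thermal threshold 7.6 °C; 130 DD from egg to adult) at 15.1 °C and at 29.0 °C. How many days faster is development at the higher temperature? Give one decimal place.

At 15.1 °C: 130 / (15.1 − 7.6) = 130 / 7.5 = 17.333 d.
At 29.0 °C: 130 / (29.0 − 7.6) = 130 / 21.4 = 6.075 d.
Difference = |17.333 − 6.075| = 11.259 ≈ 11.3 days.

11.3 days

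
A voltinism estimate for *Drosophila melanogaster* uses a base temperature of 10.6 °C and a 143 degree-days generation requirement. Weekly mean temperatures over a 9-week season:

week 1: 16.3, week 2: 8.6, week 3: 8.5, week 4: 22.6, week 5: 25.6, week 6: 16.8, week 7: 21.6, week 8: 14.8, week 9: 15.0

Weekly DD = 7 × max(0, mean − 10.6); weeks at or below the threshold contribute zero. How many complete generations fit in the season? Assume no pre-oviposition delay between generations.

Weekly DD (7 × max(0, T̄ − 10.6)): 39.9, 0.0, 0.0, 84.0, 105.0, 43.4, 77.0, 29.4, 30.8.
Season total = 409.5 DD.
Complete generations = ⌊409.5 / 143⌋ = 2.

2 generations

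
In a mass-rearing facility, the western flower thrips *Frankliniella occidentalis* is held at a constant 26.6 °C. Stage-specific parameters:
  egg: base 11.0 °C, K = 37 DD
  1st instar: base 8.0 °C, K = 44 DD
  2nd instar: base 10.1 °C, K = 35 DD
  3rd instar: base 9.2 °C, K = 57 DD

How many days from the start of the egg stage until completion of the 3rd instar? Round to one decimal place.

egg: 37 / (26.6 − 11.0) = 37 / 15.6 = 2.372 d.
1st instar: 44 / (26.6 − 8.0) = 44 / 18.6 = 2.366 d.
2nd instar: 35 / (26.6 − 10.1) = 35 / 16.5 = 2.121 d.
3rd instar: 57 / (26.6 − 9.2) = 57 / 17.4 = 3.276 d.
Sum = 10.134 ≈ 10.1 days.

10.1 days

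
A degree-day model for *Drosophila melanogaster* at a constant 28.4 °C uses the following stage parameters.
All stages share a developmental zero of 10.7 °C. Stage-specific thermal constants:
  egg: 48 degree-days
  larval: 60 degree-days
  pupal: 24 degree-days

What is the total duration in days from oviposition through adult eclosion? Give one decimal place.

7.5 days

Daily accumulation at 28.4 °C = 28.4 − 10.7 = 17.7 DD/day.
Total K = 48 + 60 + 24 = 132 DD.
Total duration = 132 / 17.7 = 7.458 ≈ 7.5 days.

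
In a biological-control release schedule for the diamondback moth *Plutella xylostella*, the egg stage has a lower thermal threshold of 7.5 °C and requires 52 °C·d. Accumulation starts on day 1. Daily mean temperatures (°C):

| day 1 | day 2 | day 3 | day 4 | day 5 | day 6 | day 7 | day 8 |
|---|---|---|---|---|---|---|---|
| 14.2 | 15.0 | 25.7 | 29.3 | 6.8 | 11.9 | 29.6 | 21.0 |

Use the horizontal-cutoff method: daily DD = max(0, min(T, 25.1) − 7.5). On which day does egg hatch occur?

day 6

Daily DD above 7.5 °C (capped at 17.6): 6.7, 7.5, 17.6, 17.6, 0.0, 4.4, 17.6, 13.5.
Cumulative: 6.7, 14.2, 31.8, 49.4, 49.4, 53.8, 71.4, 84.9.
The total first reaches 52 DD on day 6.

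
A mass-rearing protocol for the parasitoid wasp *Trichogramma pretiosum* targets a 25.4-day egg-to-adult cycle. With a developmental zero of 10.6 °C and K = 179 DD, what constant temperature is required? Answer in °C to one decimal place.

17.6 °C

Required daily accumulation = 179 / 25.4 = 7.047 DD/day.
T = T_base + 7.047 = 10.6 + 7.047 = 17.647 ≈ 17.6 °C.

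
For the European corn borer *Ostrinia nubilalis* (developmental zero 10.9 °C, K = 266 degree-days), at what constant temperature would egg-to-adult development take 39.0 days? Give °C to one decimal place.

17.7 °C

Required daily accumulation = 266 / 39.0 = 6.821 DD/day.
T = T_base + 6.821 = 10.9 + 6.821 = 17.721 ≈ 17.7 °C.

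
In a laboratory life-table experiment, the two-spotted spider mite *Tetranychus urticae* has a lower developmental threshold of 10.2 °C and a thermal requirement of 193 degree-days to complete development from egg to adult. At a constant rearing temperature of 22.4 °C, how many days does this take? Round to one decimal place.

Daily accumulation = 22.4 − 10.2 = 12.2 DD/day.
Duration = 193 / 12.2 = 15.820 ≈ 15.8 days.

15.8 days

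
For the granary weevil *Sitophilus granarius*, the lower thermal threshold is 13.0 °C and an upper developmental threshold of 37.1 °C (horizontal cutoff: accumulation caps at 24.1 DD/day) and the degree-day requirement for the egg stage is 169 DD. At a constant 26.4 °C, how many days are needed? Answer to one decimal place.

Daily accumulation = 26.4 − 13.0 = 13.4 DD/day.
Duration = 169 / 13.4 = 12.612 ≈ 12.6 days.

12.6 days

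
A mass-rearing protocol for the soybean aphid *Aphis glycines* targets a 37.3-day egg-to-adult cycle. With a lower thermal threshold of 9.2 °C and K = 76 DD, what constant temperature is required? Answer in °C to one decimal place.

11.2 °C

Required daily accumulation = 76 / 37.3 = 2.038 DD/day.
T = T_base + 2.038 = 9.2 + 2.038 = 11.238 ≈ 11.2 °C.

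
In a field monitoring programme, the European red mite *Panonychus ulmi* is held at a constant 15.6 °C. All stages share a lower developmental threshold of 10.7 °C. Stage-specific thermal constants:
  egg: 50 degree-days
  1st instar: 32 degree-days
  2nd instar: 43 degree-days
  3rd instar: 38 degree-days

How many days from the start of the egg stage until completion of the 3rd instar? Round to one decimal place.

Daily accumulation at 15.6 °C = 15.6 − 10.7 = 4.9 DD/day.
Total K = 50 + 32 + 43 + 38 = 163 DD.
Total duration = 163 / 4.9 = 33.265 ≈ 33.3 days.

33.3 days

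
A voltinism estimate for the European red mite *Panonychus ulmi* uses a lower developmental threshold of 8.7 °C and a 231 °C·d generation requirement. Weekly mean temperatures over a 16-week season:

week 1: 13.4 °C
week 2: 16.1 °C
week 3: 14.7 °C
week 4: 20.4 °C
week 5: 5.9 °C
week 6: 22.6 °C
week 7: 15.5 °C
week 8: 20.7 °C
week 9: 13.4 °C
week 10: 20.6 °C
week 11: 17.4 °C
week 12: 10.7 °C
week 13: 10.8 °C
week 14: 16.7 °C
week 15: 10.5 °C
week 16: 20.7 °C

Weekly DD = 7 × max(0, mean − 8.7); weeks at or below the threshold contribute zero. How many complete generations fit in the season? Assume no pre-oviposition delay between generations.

Weekly DD (7 × max(0, T̄ − 8.7)): 32.9, 51.8, 42.0, 81.9, 0.0, 97.3, 47.6, 84.0, 32.9, 83.3, 60.9, 14.0, 14.7, 56.0, 12.6, 84.0.
Season total = 795.9 DD.
Complete generations = ⌊795.9 / 231⌋ = 3.

3 generations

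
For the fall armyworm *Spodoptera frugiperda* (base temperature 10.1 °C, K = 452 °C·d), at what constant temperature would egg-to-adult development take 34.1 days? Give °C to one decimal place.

Required daily accumulation = 452 / 34.1 = 13.255 DD/day.
T = T_base + 13.255 = 10.1 + 13.255 = 23.355 ≈ 23.4 °C.

23.4 °C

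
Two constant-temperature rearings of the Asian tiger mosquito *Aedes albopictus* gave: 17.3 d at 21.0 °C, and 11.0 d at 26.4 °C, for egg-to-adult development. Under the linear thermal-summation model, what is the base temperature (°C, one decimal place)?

11.6 °C

Linear rate model ⇒ the product D·(T − T_b) is constant across temperatures.
17.3·(21.0 − T_b) = 11.0·(26.4 − T_b)
T_b = (17.3·21.0 − 11.0·26.4) / (17.3 − 11.0) = 72.90 / 6.3 = 11.571 °C ≈ 11.6 °C.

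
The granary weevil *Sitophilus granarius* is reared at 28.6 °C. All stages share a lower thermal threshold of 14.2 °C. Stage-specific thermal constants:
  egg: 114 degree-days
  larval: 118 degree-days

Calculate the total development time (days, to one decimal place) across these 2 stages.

16.1 days

Daily accumulation at 28.6 °C = 28.6 − 14.2 = 14.4 DD/day.
Total K = 114 + 118 = 232 DD.
Total duration = 232 / 14.4 = 16.111 ≈ 16.1 days.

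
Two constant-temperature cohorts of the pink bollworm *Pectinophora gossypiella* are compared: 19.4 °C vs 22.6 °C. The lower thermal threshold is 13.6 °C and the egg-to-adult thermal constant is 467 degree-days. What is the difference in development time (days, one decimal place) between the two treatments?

28.6 days

At 19.4 °C: 467 / (19.4 − 13.6) = 467 / 5.8 = 80.517 d.
At 22.6 °C: 467 / (22.6 − 13.6) = 467 / 9.0 = 51.889 d.
Difference = |80.517 − 51.889| = 28.628 ≈ 28.6 days.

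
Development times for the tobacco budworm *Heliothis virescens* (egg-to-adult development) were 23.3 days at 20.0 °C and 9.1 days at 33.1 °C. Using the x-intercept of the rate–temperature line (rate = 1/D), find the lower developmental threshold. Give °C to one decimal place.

11.6 °C

Equal thermal constants: D₁(T₁ − T_b) = D₂(T₂ − T_b).
23.3·(20.0 − T_b) = 9.1·(33.1 − T_b)
T_b = (23.3·20.0 − 9.1·33.1) / (23.3 − 9.1) = 164.79 / 14.2 = 11.605 °C ≈ 11.6 °C.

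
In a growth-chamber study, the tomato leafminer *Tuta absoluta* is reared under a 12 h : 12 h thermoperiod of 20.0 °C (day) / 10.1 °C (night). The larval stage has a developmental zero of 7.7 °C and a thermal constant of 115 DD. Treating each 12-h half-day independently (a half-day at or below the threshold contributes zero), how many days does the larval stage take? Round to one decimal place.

Day half: max(0, 20.0 − 7.7) × 0.5 = 12.3 × 0.5 = 6.15 DD.
Night half: max(0, 10.1 − 7.7) × 0.5 = 2.4 × 0.5 = 1.20 DD.
Per 24 h: 7.35 DD/day.
Duration = 115 / 7.35 = 15.646 ≈ 15.6 days.

15.6 days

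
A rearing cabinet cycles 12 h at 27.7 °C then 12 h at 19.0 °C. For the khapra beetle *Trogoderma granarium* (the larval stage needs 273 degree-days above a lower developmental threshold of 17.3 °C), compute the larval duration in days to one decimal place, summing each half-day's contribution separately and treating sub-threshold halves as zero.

Day half: max(0, 27.7 − 17.3) × 0.5 = 10.4 × 0.5 = 5.20 DD.
Night half: max(0, 19.0 − 17.3) × 0.5 = 1.7 × 0.5 = 0.85 DD.
Per 24 h: 6.05 DD/day.
Duration = 273 / 6.05 = 45.124 ≈ 45.1 days.

45.1 days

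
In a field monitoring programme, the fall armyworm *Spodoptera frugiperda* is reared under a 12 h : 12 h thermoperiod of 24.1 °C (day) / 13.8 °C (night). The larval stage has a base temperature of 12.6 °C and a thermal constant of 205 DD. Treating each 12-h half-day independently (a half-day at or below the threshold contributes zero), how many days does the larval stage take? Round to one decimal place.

32.3 days

Day half: max(0, 24.1 − 12.6) × 0.5 = 11.5 × 0.5 = 5.75 DD.
Night half: max(0, 13.8 − 12.6) × 0.5 = 1.2 × 0.5 = 0.60 DD.
Per 24 h: 6.35 DD/day.
Duration = 205 / 6.35 = 32.283 ≈ 32.3 days.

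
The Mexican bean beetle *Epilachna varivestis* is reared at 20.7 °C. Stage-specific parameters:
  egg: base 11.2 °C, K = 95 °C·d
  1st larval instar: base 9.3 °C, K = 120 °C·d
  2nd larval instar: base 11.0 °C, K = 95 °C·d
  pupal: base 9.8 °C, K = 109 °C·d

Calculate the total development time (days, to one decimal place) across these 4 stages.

40.3 days

egg: 95 / (20.7 − 11.2) = 95 / 9.5 = 10.000 d.
1st larval instar: 120 / (20.7 − 9.3) = 120 / 11.4 = 10.526 d.
2nd larval instar: 95 / (20.7 − 11.0) = 95 / 9.7 = 9.794 d.
pupal: 109 / (20.7 − 9.8) = 109 / 10.9 = 10.000 d.
Sum = 40.320 ≈ 40.3 days.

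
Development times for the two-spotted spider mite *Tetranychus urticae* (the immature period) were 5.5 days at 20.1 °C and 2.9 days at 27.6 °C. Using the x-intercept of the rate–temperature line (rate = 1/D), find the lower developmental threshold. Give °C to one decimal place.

Equal thermal constants: D₁(T₁ − T_b) = D₂(T₂ − T_b).
5.5·(20.1 − T_b) = 2.9·(27.6 − T_b)
T_b = (5.5·20.1 − 2.9·27.6) / (5.5 − 2.9) = 30.51 / 2.6 = 11.735 °C ≈ 11.7 °C.

11.7 °C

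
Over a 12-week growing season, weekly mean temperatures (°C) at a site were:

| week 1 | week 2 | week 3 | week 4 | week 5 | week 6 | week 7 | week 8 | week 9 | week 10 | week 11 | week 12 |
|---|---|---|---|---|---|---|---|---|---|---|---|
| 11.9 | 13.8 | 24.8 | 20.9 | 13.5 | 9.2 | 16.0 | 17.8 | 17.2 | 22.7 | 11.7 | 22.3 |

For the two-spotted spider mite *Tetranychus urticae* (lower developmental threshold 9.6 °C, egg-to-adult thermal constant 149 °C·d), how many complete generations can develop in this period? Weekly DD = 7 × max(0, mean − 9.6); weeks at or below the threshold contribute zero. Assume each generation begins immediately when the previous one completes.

Weekly DD (7 × max(0, T̄ − 9.6)): 16.1, 29.4, 106.4, 79.1, 27.3, 0.0, 44.8, 57.4, 53.2, 91.7, 14.7, 88.9.
Season total = 609.0 DD.
Complete generations = ⌊609.0 / 149⌋ = 4.

4 generations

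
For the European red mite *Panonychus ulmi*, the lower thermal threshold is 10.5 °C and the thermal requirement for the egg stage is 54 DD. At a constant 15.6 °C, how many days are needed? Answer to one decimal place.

10.6 days

Daily accumulation = 15.6 − 10.5 = 5.1 DD/day.
Duration = 54 / 5.1 = 10.588 ≈ 10.6 days.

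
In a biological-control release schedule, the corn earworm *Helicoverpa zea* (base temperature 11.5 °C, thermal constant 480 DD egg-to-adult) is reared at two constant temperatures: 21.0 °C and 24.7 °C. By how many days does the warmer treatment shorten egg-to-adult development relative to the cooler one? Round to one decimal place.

14.2 days

At 21.0 °C: 480 / (21.0 − 11.5) = 480 / 9.5 = 50.526 d.
At 24.7 °C: 480 / (24.7 − 11.5) = 480 / 13.2 = 36.364 d.
Difference = |50.526 − 36.364| = 14.163 ≈ 14.2 days.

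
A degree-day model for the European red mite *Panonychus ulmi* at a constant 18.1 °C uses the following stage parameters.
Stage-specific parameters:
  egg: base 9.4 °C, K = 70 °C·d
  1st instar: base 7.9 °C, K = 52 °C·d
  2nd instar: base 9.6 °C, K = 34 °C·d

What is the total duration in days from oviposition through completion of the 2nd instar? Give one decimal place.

egg: 70 / (18.1 − 9.4) = 70 / 8.7 = 8.046 d.
1st instar: 52 / (18.1 − 7.9) = 52 / 10.2 = 5.098 d.
2nd instar: 34 / (18.1 − 9.6) = 34 / 8.5 = 4.000 d.
Sum = 17.144 ≈ 17.1 days.

17.1 days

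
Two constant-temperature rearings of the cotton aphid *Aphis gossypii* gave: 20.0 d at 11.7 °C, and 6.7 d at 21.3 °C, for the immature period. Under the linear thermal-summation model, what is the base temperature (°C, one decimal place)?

Under the model K = D·(T − T_b), so D₁·(T₁ − T_b) = D₂·(T₂ − T_b).
20.0·(11.7 − T_b) = 6.7·(21.3 − T_b)
T_b = (20.0·11.7 − 6.7·21.3) / (20.0 − 6.7) = 91.29 / 13.3 = 6.864 °C ≈ 6.9 °C.

6.9 °C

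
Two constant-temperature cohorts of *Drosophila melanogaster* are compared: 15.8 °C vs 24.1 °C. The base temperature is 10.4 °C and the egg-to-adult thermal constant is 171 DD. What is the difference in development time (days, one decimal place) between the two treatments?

At 15.8 °C: 171 / (15.8 − 10.4) = 171 / 5.4 = 31.667 d.
At 24.1 °C: 171 / (24.1 − 10.4) = 171 / 13.7 = 12.482 d.
Difference = |31.667 − 12.482| = 19.185 ≈ 19.2 days.

19.2 days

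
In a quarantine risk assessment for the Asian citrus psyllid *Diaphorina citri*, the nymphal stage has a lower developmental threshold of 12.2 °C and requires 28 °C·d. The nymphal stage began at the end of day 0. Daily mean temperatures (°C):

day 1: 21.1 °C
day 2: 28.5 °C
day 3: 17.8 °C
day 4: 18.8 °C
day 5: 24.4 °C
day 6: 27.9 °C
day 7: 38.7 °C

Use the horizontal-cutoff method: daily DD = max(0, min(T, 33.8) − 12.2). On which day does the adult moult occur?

day 3

Daily DD above 12.2 °C (capped at 21.6): 8.9, 16.3, 5.6, 6.6, 12.2, 15.7, 21.6.
Cumulative: 8.9, 25.2, 30.8, 37.4, 49.6, 65.3, 86.9.
The total first reaches 28 DD on day 3.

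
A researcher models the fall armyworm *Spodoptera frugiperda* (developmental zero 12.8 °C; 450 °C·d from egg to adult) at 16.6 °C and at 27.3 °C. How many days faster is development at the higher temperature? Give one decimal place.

87.4 days

At 16.6 °C: 450 / (16.6 − 12.8) = 450 / 3.8 = 118.421 d.
At 27.3 °C: 450 / (27.3 − 12.8) = 450 / 14.5 = 31.034 d.
Difference = |118.421 − 31.034| = 87.387 ≈ 87.4 days.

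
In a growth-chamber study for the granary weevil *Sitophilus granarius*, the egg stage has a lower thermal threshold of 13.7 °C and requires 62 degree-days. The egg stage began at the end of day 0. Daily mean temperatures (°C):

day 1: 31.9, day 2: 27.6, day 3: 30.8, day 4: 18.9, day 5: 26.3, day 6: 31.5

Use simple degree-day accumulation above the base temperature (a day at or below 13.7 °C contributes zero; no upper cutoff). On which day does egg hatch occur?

Daily DD above 13.7 °C: 18.2, 13.9, 17.1, 5.2, 12.6, 17.8.
Cumulative: 18.2, 32.1, 49.2, 54.4, 67.0, 84.8.
The total first reaches 62 DD on day 5.

day 5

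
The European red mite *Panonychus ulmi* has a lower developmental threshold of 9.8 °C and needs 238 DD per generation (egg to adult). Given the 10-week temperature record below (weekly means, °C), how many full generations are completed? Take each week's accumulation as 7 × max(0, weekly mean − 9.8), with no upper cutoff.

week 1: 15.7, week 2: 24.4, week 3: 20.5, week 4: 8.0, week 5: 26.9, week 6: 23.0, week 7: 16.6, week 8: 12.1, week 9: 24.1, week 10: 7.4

Weekly DD (7 × max(0, T̄ − 9.8)): 41.3, 102.2, 74.9, 0.0, 119.7, 92.4, 47.6, 16.1, 100.1, 0.0.
Season total = 594.3 DD.
Complete generations = ⌊594.3 / 238⌋ = 2.

2 generations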